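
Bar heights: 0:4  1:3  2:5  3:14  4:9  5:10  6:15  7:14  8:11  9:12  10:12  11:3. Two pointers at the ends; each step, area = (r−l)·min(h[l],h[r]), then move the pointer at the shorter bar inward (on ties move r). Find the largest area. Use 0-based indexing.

max area = 84

l=0 r=11: min(4,3)*11=33 best=33 *, r--
l=0 r=10: min(4,12)*10=40 best=40 *, l++
l=1 r=10: min(3,12)*9=27 best=40, l++
l=2 r=10: min(5,12)*8=40 best=40, l++
l=3 r=10: min(14,12)*7=84 best=84 *, r--
l=3 r=9: min(14,12)*6=72 best=84, r--
l=3 r=8: min(14,11)*5=55 best=84, r--
l=3 r=7: min(14,14)*4=56 best=84, r--
l=3 r=6: min(14,15)*3=42 best=84, l++
l=4 r=6: min(9,15)*2=18 best=84, l++
l=5 r=6: min(10,15)*1=10 best=84, l++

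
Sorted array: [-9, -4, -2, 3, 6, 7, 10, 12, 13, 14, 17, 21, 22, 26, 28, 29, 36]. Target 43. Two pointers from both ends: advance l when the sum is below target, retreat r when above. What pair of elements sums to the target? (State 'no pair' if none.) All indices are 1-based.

(7, 36)

[1,17] -9+36=27 <43 → l++
[2,17] -4+36=32 <43 → l++
[3,17] -2+36=34 <43 → l++
[4,17] 3+36=39 <43 → l++
[5,17] 6+36=42 <43 → l++
[6,17] 7+36=43 → found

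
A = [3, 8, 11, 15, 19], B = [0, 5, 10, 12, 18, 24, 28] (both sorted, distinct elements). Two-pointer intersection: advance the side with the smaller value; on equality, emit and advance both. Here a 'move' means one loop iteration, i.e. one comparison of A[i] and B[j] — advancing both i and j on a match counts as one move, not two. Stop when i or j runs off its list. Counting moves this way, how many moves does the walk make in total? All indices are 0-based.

10 moves

i=0 j=0: 3>0, j++
i=0 j=1: 3<5, i++
i=1 j=1: 8>5, j++
i=1 j=2: 8<10, i++
i=2 j=2: 11>10, j++
i=2 j=3: 11<12, i++
i=3 j=3: 15>12, j++
i=3 j=4: 15<18, i++
i=4 j=4: 19>18, j++
i=4 j=5: 19<24, i++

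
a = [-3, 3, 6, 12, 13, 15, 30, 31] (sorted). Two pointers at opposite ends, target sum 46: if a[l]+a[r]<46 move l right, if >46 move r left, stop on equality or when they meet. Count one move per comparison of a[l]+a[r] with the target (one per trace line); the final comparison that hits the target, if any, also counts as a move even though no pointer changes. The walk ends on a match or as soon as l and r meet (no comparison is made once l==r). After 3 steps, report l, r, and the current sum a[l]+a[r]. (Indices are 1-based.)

[1,8] -3+31=28 <46 → l++
[2,8] 3+31=34 <46 → l++
[3,8] 6+31=37 <46 → l++

l=4, r=8, sum=43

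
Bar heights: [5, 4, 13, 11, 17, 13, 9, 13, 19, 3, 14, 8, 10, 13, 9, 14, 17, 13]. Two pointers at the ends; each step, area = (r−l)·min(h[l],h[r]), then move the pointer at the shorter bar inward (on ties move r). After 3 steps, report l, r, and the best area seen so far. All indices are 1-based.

l=3, r=17, best area=195

[1,18] min(5,13)*17=85 best=85 * → l++
[2,18] min(4,13)*16=64 best=85 → l++
[3,18] min(13,13)*15=195 best=195 * → r--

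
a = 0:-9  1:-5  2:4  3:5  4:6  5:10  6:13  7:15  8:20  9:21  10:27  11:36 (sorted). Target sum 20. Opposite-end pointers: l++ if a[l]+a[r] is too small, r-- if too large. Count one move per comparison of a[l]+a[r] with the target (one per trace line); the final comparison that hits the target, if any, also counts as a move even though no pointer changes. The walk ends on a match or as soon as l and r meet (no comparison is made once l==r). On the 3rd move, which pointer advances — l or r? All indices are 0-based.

l=0 r=11: -9+36=27 >20, r--
l=0 r=10: -9+27=18 <20, l++
l=1 r=10: -5+27=22 >20, r--

r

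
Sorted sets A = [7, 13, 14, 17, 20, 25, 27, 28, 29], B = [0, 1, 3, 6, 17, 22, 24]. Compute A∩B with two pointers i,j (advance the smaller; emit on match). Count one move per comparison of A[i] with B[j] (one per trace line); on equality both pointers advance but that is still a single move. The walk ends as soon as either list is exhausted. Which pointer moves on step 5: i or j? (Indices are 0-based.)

i

i=0 j=0: 7>0, j++
i=0 j=1: 7>1, j++
i=0 j=2: 7>3, j++
i=0 j=3: 7>6, j++
i=0 j=4: 7<17, i++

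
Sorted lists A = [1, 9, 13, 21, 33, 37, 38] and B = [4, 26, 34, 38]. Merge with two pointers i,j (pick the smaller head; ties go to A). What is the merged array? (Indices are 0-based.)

i=0 j=0: A[i]=1<=B[j]=4 take 1, i++
i=1 j=0: A[i]=9>B[j]=4 take 4, j++
i=1 j=1: A[i]=9<=B[j]=26 take 9, i++
i=2 j=1: A[i]=13<=B[j]=26 take 13, i++
i=3 j=1: A[i]=21<=B[j]=26 take 21, i++
i=4 j=1: A[i]=33>B[j]=26 take 26, j++
i=4 j=2: A[i]=33<=B[j]=34 take 33, i++
i=5 j=2: A[i]=37>B[j]=34 take 34, j++
i=5 j=3: A[i]=37<=B[j]=38 take 37, i++
i=6 j=3: A[i]=38<=B[j]=38 take 38, i++
i=7 j=3: A done, take B[j]=38, j++

[1, 4, 9, 13, 21, 26, 33, 34, 37, 38, 38]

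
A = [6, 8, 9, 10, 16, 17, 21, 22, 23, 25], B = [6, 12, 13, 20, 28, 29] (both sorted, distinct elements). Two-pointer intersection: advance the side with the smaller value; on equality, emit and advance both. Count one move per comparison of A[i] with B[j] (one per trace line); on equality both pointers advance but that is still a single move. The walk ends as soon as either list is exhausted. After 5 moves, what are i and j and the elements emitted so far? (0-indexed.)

i=4, j=2, emitted=[6]

[i=0,j=0] 6==6 emit → i++,j++
[i=1,j=1] 8<12 → i++
[i=2,j=1] 9<12 → i++
[i=3,j=1] 10<12 → i++
[i=4,j=1] 16>12 → j++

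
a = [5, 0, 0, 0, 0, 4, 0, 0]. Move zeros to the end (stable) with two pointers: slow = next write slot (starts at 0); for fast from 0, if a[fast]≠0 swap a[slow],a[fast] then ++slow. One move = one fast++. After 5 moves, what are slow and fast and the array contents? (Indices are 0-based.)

slow=1, fast=5, a=[5, 0, 0, 0, 0, 4, 0, 0]

(s=0,f=0) a[fast]=5≠0 swap→a[0]=5 → slow++,fast++
(s=1,f=1) a[fast]=0 → fast++
(s=1,f=2) a[fast]=0 → fast++
(s=1,f=3) a[fast]=0 → fast++
(s=1,f=4) a[fast]=0 → fast++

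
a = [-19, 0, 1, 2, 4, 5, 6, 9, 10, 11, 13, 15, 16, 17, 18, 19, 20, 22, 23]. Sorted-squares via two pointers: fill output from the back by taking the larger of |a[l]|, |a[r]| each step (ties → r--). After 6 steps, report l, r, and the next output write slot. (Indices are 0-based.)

l=1, r=13, next write slot=12

l=0 r=18: |-19|<=|23| out[18]=529, r--
l=0 r=17: |-19|<=|22| out[17]=484, r--
l=0 r=16: |-19|<=|20| out[16]=400, r--
l=0 r=15: |-19|<=|19| out[15]=361, r--
l=0 r=14: |-19|>|18| out[14]=361, l++
l=1 r=14: |0|<=|18| out[13]=324, r--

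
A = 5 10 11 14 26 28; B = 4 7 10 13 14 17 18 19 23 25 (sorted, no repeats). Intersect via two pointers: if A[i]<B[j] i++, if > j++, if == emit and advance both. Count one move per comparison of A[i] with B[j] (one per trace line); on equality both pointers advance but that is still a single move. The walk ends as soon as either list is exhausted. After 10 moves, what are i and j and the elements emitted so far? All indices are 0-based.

i=4, j=8, emitted=[10, 14]

i=0 j=0: 5>4, j++
i=0 j=1: 5<7, i++
i=1 j=1: 10>7, j++
i=1 j=2: 10==10 emit, i++,j++
i=2 j=3: 11<13, i++
i=3 j=3: 14>13, j++
i=3 j=4: 14==14 emit, i++,j++
i=4 j=5: 26>17, j++
i=4 j=6: 26>18, j++
i=4 j=7: 26>19, j++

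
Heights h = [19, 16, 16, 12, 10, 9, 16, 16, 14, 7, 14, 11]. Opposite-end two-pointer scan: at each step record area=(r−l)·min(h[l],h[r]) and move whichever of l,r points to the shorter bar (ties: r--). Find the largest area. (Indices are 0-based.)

l=0 r=11: min(19,11)*11=121 best=121 *, r--
l=0 r=10: min(19,14)*10=140 best=140 *, r--
l=0 r=9: min(19,7)*9=63 best=140, r--
l=0 r=8: min(19,14)*8=112 best=140, r--
l=0 r=7: min(19,16)*7=112 best=140, r--
l=0 r=6: min(19,16)*6=96 best=140, r--
l=0 r=5: min(19,9)*5=45 best=140, r--
l=0 r=4: min(19,10)*4=40 best=140, r--
l=0 r=3: min(19,12)*3=36 best=140, r--
l=0 r=2: min(19,16)*2=32 best=140, r--
l=0 r=1: min(19,16)*1=16 best=140, r--

max area = 140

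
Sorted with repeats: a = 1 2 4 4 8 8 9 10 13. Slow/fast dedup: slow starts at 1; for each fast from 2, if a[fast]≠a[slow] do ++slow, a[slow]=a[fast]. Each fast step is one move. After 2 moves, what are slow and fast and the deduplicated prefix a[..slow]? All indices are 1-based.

(s=1,f=2) a[fast]=2≠a[slow]=1 write a[2]=2 → slow++,fast++
(s=2,f=3) a[fast]=4≠a[slow]=2 write a[3]=4 → slow++,fast++

slow=3, fast=4, prefix=[1, 2, 4]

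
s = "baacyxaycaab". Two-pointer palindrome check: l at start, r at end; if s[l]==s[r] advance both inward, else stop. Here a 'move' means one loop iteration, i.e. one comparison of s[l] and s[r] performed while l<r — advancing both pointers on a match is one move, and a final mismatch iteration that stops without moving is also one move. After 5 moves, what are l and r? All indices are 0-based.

[0,11] 'b'=='b' → l++,r--
[1,10] 'a'=='a' → l++,r--
[2,9] 'a'=='a' → l++,r--
[3,8] 'c'=='c' → l++,r--
[4,7] 'y'=='y' → l++,r--

l=5, r=6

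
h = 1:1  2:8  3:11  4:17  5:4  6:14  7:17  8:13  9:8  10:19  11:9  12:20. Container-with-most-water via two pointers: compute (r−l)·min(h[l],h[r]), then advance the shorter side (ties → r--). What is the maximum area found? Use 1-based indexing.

l=1 r=12: min(1,20)*11=11 best=11 *, l++
l=2 r=12: min(8,20)*10=80 best=80 *, l++
l=3 r=12: min(11,20)*9=99 best=99 *, l++
l=4 r=12: min(17,20)*8=136 best=136 *, l++
l=5 r=12: min(4,20)*7=28 best=136, l++
l=6 r=12: min(14,20)*6=84 best=136, l++
l=7 r=12: min(17,20)*5=85 best=136, l++
l=8 r=12: min(13,20)*4=52 best=136, l++
l=9 r=12: min(8,20)*3=24 best=136, l++
l=10 r=12: min(19,20)*2=38 best=136, l++
l=11 r=12: min(9,20)*1=9 best=136, l++

max area = 136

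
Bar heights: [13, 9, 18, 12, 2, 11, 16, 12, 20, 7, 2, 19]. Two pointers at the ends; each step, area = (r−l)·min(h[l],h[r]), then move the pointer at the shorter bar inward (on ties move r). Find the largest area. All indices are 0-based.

max area = 162

l=0 r=11: min(13,19)*11=143 best=143 *, l++
l=1 r=11: min(9,19)*10=90 best=143, l++
l=2 r=11: min(18,19)*9=162 best=162 *, l++
l=3 r=11: min(12,19)*8=96 best=162, l++
l=4 r=11: min(2,19)*7=14 best=162, l++
l=5 r=11: min(11,19)*6=66 best=162, l++
l=6 r=11: min(16,19)*5=80 best=162, l++
l=7 r=11: min(12,19)*4=48 best=162, l++
l=8 r=11: min(20,19)*3=57 best=162, r--
l=8 r=10: min(20,2)*2=4 best=162, r--
l=8 r=9: min(20,7)*1=7 best=162, r--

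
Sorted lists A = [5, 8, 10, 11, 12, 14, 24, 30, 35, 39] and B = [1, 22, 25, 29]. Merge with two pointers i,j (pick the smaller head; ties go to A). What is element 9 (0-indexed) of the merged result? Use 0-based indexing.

i=0 j=0: A[i]=5>B[j]=1 take 1, j++
i=0 j=1: A[i]=5<=B[j]=22 take 5, i++
i=1 j=1: A[i]=8<=B[j]=22 take 8, i++
i=2 j=1: A[i]=10<=B[j]=22 take 10, i++
i=3 j=1: A[i]=11<=B[j]=22 take 11, i++
i=4 j=1: A[i]=12<=B[j]=22 take 12, i++
i=5 j=1: A[i]=14<=B[j]=22 take 14, i++
i=6 j=1: A[i]=24>B[j]=22 take 22, j++
i=6 j=2: A[i]=24<=B[j]=25 take 24, i++
i=7 j=2: A[i]=30>B[j]=25 take 25, j++
i=7 j=3: A[i]=30>B[j]=29 take 29, j++
i=7 j=4: B done, take A[i]=30, i++
i=8 j=4: B done, take A[i]=35, i++
i=9 j=4: B done, take A[i]=39, i++

merged[9] = 25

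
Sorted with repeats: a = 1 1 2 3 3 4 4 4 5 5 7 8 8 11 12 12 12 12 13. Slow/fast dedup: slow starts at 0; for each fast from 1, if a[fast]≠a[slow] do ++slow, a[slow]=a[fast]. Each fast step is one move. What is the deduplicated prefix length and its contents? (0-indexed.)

length 10; prefix = [1, 2, 3, 4, 5, 7, 8, 11, 12, 13]

slow=0 fast=1: a[fast]=1=a[slow] dup, fast++
slow=0 fast=2: a[fast]=2≠a[slow]=1 write a[1]=2, slow++,fast++
slow=1 fast=3: a[fast]=3≠a[slow]=2 write a[2]=3, slow++,fast++
slow=2 fast=4: a[fast]=3=a[slow] dup, fast++
slow=2 fast=5: a[fast]=4≠a[slow]=3 write a[3]=4, slow++,fast++
slow=3 fast=6: a[fast]=4=a[slow] dup, fast++
slow=3 fast=7: a[fast]=4=a[slow] dup, fast++
slow=3 fast=8: a[fast]=5≠a[slow]=4 write a[4]=5, slow++,fast++
slow=4 fast=9: a[fast]=5=a[slow] dup, fast++
slow=4 fast=10: a[fast]=7≠a[slow]=5 write a[5]=7, slow++,fast++
slow=5 fast=11: a[fast]=8≠a[slow]=7 write a[6]=8, slow++,fast++
slow=6 fast=12: a[fast]=8=a[slow] dup, fast++
slow=6 fast=13: a[fast]=11≠a[slow]=8 write a[7]=11, slow++,fast++
slow=7 fast=14: a[fast]=12≠a[slow]=11 write a[8]=12, slow++,fast++
slow=8 fast=15: a[fast]=12=a[slow] dup, fast++
slow=8 fast=16: a[fast]=12=a[slow] dup, fast++
slow=8 fast=17: a[fast]=12=a[slow] dup, fast++
slow=8 fast=18: a[fast]=13≠a[slow]=12 write a[9]=13, slow++,fast++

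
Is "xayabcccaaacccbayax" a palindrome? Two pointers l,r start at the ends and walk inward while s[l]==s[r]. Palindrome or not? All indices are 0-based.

palindrome

[0,18] 'x'=='x' → l++,r--
[1,17] 'a'=='a' → l++,r--
[2,16] 'y'=='y' → l++,r--
[3,15] 'a'=='a' → l++,r--
[4,14] 'b'=='b' → l++,r--
[5,13] 'c'=='c' → l++,r--
[6,12] 'c'=='c' → l++,r--
[7,11] 'c'=='c' → l++,r--
[8,10] 'a'=='a' → l++,r--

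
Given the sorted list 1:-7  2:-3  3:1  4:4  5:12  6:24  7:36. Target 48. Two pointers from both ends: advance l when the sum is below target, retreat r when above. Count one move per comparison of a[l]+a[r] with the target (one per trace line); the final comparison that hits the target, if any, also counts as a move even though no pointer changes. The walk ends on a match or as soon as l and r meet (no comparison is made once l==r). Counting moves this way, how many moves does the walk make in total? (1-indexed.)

l=1 r=7: -7+36=29 <48, l++
l=2 r=7: -3+36=33 <48, l++
l=3 r=7: 1+36=37 <48, l++
l=4 r=7: 4+36=40 <48, l++
l=5 r=7: 12+36=48, found

5 moves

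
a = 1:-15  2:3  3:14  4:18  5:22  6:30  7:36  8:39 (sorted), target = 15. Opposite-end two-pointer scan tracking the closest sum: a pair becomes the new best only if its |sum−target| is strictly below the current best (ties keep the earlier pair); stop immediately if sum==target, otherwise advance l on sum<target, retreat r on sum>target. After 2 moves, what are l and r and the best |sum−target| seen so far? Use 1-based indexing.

l=1 r=8: -15+39=24 d=9 *, r--
l=1 r=7: -15+36=21 d=6 *, r--

l=1, r=6, best |Δ|=6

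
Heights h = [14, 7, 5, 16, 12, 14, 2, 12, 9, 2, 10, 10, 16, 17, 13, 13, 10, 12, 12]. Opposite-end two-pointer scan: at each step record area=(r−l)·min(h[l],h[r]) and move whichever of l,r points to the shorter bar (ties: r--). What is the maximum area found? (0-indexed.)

max area = 216

[0,18] min(14,12)*18=216 best=216 * → r--
[0,17] min(14,12)*17=204 best=216 → r--
[0,16] min(14,10)*16=160 best=216 → r--
[0,15] min(14,13)*15=195 best=216 → r--
[0,14] min(14,13)*14=182 best=216 → r--
[0,13] min(14,17)*13=182 best=216 → l++
[1,13] min(7,17)*12=84 best=216 → l++
[2,13] min(5,17)*11=55 best=216 → l++
[3,13] min(16,17)*10=160 best=216 → l++
[4,13] min(12,17)*9=108 best=216 → l++
[5,13] min(14,17)*8=112 best=216 → l++
[6,13] min(2,17)*7=14 best=216 → l++
[7,13] min(12,17)*6=72 best=216 → l++
[8,13] min(9,17)*5=45 best=216 → l++
[9,13] min(2,17)*4=8 best=216 → l++
[10,13] min(10,17)*3=30 best=216 → l++
[11,13] min(10,17)*2=20 best=216 → l++
[12,13] min(16,17)*1=16 best=216 → l++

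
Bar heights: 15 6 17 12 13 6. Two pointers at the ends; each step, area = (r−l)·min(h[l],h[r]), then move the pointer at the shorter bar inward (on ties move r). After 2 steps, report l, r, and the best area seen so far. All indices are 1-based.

l=1, r=4, best area=52

[1,6] min(15,6)*5=30 best=30 * → r--
[1,5] min(15,13)*4=52 best=52 * → r--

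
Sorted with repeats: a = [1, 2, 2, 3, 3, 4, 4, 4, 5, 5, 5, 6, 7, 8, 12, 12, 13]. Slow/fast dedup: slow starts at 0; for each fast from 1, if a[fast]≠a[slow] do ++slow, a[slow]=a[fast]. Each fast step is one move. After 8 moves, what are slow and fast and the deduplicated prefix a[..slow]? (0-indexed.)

slow=4, fast=9, prefix=[1, 2, 3, 4, 5]

(s=0,f=1) a[fast]=2≠a[slow]=1 write a[1]=2 → slow++,fast++
(s=1,f=2) a[fast]=2=a[slow] dup → fast++
(s=1,f=3) a[fast]=3≠a[slow]=2 write a[2]=3 → slow++,fast++
(s=2,f=4) a[fast]=3=a[slow] dup → fast++
(s=2,f=5) a[fast]=4≠a[slow]=3 write a[3]=4 → slow++,fast++
(s=3,f=6) a[fast]=4=a[slow] dup → fast++
(s=3,f=7) a[fast]=4=a[slow] dup → fast++
(s=3,f=8) a[fast]=5≠a[slow]=4 write a[4]=5 → slow++,fast++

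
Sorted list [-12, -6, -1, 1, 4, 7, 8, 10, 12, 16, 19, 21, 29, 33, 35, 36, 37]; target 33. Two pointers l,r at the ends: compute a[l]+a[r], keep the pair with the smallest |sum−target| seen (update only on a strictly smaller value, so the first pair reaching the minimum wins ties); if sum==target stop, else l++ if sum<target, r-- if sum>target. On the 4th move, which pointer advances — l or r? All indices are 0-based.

[0,16] -12+37=25 d=8 * → l++
[1,16] -6+37=31 d=2 * → l++
[2,16] -1+37=36 d=3 → r--
[2,15] -1+36=35 d=2 → r--

r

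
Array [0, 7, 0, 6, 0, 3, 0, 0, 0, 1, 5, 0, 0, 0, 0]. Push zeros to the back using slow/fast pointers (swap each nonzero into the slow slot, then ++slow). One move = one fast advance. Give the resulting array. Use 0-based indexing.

[7, 6, 3, 1, 5, 0, 0, 0, 0, 0, 0, 0, 0, 0, 0]

slow=0 fast=0: a[fast]=0, fast++
slow=0 fast=1: a[fast]=7≠0 swap→a[0]=7, slow++,fast++
slow=1 fast=2: a[fast]=0, fast++
slow=1 fast=3: a[fast]=6≠0 swap→a[1]=6, slow++,fast++
slow=2 fast=4: a[fast]=0, fast++
slow=2 fast=5: a[fast]=3≠0 swap→a[2]=3, slow++,fast++
slow=3 fast=6: a[fast]=0, fast++
slow=3 fast=7: a[fast]=0, fast++
slow=3 fast=8: a[fast]=0, fast++
slow=3 fast=9: a[fast]=1≠0 swap→a[3]=1, slow++,fast++
slow=4 fast=10: a[fast]=5≠0 swap→a[4]=5, slow++,fast++
slow=5 fast=11: a[fast]=0, fast++
slow=5 fast=12: a[fast]=0, fast++
slow=5 fast=13: a[fast]=0, fast++
slow=5 fast=14: a[fast]=0, fast++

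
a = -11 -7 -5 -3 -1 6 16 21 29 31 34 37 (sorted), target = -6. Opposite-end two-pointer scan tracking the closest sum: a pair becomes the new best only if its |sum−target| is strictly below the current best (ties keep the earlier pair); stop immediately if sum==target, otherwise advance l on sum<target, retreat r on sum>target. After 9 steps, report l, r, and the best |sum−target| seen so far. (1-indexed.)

[1,12] -11+37=26 d=32 * → r--
[1,11] -11+34=23 d=29 * → r--
[1,10] -11+31=20 d=26 * → r--
[1,9] -11+29=18 d=24 * → r--
[1,8] -11+21=10 d=16 * → r--
[1,7] -11+16=5 d=11 * → r--
[1,6] -11+6=-5 d=1 * → r--
[1,5] -11+-1=-12 d=6 → l++
[2,5] -7+-1=-8 d=2 → l++

l=3, r=5, best |Δ|=1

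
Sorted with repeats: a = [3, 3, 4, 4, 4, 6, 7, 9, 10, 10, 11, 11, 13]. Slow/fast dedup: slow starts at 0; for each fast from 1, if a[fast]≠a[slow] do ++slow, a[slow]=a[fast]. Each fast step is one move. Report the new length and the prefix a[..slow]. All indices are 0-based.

length 8; prefix = [3, 4, 6, 7, 9, 10, 11, 13]

(s=0,f=1) a[fast]=3=a[slow] dup → fast++
(s=0,f=2) a[fast]=4≠a[slow]=3 write a[1]=4 → slow++,fast++
(s=1,f=3) a[fast]=4=a[slow] dup → fast++
(s=1,f=4) a[fast]=4=a[slow] dup → fast++
(s=1,f=5) a[fast]=6≠a[slow]=4 write a[2]=6 → slow++,fast++
(s=2,f=6) a[fast]=7≠a[slow]=6 write a[3]=7 → slow++,fast++
(s=3,f=7) a[fast]=9≠a[slow]=7 write a[4]=9 → slow++,fast++
(s=4,f=8) a[fast]=10≠a[slow]=9 write a[5]=10 → slow++,fast++
(s=5,f=9) a[fast]=10=a[slow] dup → fast++
(s=5,f=10) a[fast]=11≠a[slow]=10 write a[6]=11 → slow++,fast++
(s=6,f=11) a[fast]=11=a[slow] dup → fast++
(s=6,f=12) a[fast]=13≠a[slow]=11 write a[7]=13 → slow++,fast++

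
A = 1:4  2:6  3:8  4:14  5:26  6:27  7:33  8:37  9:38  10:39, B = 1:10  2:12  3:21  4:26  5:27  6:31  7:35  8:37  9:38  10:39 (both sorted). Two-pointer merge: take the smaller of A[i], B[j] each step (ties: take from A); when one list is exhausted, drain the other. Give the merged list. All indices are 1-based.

i=1 j=1: A[i]=4<=B[j]=10 take 4, i++
i=2 j=1: A[i]=6<=B[j]=10 take 6, i++
i=3 j=1: A[i]=8<=B[j]=10 take 8, i++
i=4 j=1: A[i]=14>B[j]=10 take 10, j++
i=4 j=2: A[i]=14>B[j]=12 take 12, j++
i=4 j=3: A[i]=14<=B[j]=21 take 14, i++
i=5 j=3: A[i]=26>B[j]=21 take 21, j++
i=5 j=4: A[i]=26<=B[j]=26 take 26, i++
i=6 j=4: A[i]=27>B[j]=26 take 26, j++
i=6 j=5: A[i]=27<=B[j]=27 take 27, i++
i=7 j=5: A[i]=33>B[j]=27 take 27, j++
i=7 j=6: A[i]=33>B[j]=31 take 31, j++
i=7 j=7: A[i]=33<=B[j]=35 take 33, i++
i=8 j=7: A[i]=37>B[j]=35 take 35, j++
i=8 j=8: A[i]=37<=B[j]=37 take 37, i++
i=9 j=8: A[i]=38>B[j]=37 take 37, j++
i=9 j=9: A[i]=38<=B[j]=38 take 38, i++
i=10 j=9: A[i]=39>B[j]=38 take 38, j++
i=10 j=10: A[i]=39<=B[j]=39 take 39, i++
i=11 j=10: A done, take B[j]=39, j++

[4, 6, 8, 10, 12, 14, 21, 26, 26, 27, 27, 31, 33, 35, 37, 37, 38, 38, 39, 39]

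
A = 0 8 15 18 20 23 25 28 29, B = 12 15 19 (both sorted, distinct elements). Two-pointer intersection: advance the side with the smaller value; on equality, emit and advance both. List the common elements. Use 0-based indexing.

intersection = [15]

i=0 j=0: 0<12, i++
i=1 j=0: 8<12, i++
i=2 j=0: 15>12, j++
i=2 j=1: 15==15 emit, i++,j++
i=3 j=2: 18<19, i++
i=4 j=2: 20>19, j++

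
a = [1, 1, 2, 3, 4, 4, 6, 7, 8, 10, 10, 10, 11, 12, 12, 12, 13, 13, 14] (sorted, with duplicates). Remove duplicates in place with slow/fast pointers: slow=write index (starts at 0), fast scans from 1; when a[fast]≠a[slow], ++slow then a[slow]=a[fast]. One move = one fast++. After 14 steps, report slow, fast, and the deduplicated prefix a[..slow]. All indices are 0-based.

slow=9, fast=15, prefix=[1, 2, 3, 4, 6, 7, 8, 10, 11, 12]

(s=0,f=1) a[fast]=1=a[slow] dup → fast++
(s=0,f=2) a[fast]=2≠a[slow]=1 write a[1]=2 → slow++,fast++
(s=1,f=3) a[fast]=3≠a[slow]=2 write a[2]=3 → slow++,fast++
(s=2,f=4) a[fast]=4≠a[slow]=3 write a[3]=4 → slow++,fast++
(s=3,f=5) a[fast]=4=a[slow] dup → fast++
(s=3,f=6) a[fast]=6≠a[slow]=4 write a[4]=6 → slow++,fast++
(s=4,f=7) a[fast]=7≠a[slow]=6 write a[5]=7 → slow++,fast++
(s=5,f=8) a[fast]=8≠a[slow]=7 write a[6]=8 → slow++,fast++
(s=6,f=9) a[fast]=10≠a[slow]=8 write a[7]=10 → slow++,fast++
(s=7,f=10) a[fast]=10=a[slow] dup → fast++
(s=7,f=11) a[fast]=10=a[slow] dup → fast++
(s=7,f=12) a[fast]=11≠a[slow]=10 write a[8]=11 → slow++,fast++
(s=8,f=13) a[fast]=12≠a[slow]=11 write a[9]=12 → slow++,fast++
(s=9,f=14) a[fast]=12=a[slow] dup → fast++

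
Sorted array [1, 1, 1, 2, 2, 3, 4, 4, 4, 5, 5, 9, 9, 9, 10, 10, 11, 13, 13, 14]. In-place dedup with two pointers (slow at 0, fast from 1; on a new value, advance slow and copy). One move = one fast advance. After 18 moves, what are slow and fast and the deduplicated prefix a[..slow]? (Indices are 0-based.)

(s=0,f=1) a[fast]=1=a[slow] dup → fast++
(s=0,f=2) a[fast]=1=a[slow] dup → fast++
(s=0,f=3) a[fast]=2≠a[slow]=1 write a[1]=2 → slow++,fast++
(s=1,f=4) a[fast]=2=a[slow] dup → fast++
(s=1,f=5) a[fast]=3≠a[slow]=2 write a[2]=3 → slow++,fast++
(s=2,f=6) a[fast]=4≠a[slow]=3 write a[3]=4 → slow++,fast++
(s=3,f=7) a[fast]=4=a[slow] dup → fast++
(s=3,f=8) a[fast]=4=a[slow] dup → fast++
(s=3,f=9) a[fast]=5≠a[slow]=4 write a[4]=5 → slow++,fast++
(s=4,f=10) a[fast]=5=a[slow] dup → fast++
(s=4,f=11) a[fast]=9≠a[slow]=5 write a[5]=9 → slow++,fast++
(s=5,f=12) a[fast]=9=a[slow] dup → fast++
(s=5,f=13) a[fast]=9=a[slow] dup → fast++
(s=5,f=14) a[fast]=10≠a[slow]=9 write a[6]=10 → slow++,fast++
(s=6,f=15) a[fast]=10=a[slow] dup → fast++
(s=6,f=16) a[fast]=11≠a[slow]=10 write a[7]=11 → slow++,fast++
(s=7,f=17) a[fast]=13≠a[slow]=11 write a[8]=13 → slow++,fast++
(s=8,f=18) a[fast]=13=a[slow] dup → fast++

slow=8, fast=19, prefix=[1, 2, 3, 4, 5, 9, 10, 11, 13]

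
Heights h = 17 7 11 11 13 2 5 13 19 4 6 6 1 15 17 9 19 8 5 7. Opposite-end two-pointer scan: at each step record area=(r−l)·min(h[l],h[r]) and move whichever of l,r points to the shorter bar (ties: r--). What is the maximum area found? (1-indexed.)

[1,20] min(17,7)*19=133 best=133 * → r--
[1,19] min(17,5)*18=90 best=133 → r--
[1,18] min(17,8)*17=136 best=136 * → r--
[1,17] min(17,19)*16=272 best=272 * → l++
[2,17] min(7,19)*15=105 best=272 → l++
[3,17] min(11,19)*14=154 best=272 → l++
[4,17] min(11,19)*13=143 best=272 → l++
[5,17] min(13,19)*12=156 best=272 → l++
[6,17] min(2,19)*11=22 best=272 → l++
[7,17] min(5,19)*10=50 best=272 → l++
[8,17] min(13,19)*9=117 best=272 → l++
[9,17] min(19,19)*8=152 best=272 → r--
[9,16] min(19,9)*7=63 best=272 → r--
[9,15] min(19,17)*6=102 best=272 → r--
[9,14] min(19,15)*5=75 best=272 → r--
[9,13] min(19,1)*4=4 best=272 → r--
[9,12] min(19,6)*3=18 best=272 → r--
[9,11] min(19,6)*2=12 best=272 → r--
[9,10] min(19,4)*1=4 best=272 → r--

max area = 272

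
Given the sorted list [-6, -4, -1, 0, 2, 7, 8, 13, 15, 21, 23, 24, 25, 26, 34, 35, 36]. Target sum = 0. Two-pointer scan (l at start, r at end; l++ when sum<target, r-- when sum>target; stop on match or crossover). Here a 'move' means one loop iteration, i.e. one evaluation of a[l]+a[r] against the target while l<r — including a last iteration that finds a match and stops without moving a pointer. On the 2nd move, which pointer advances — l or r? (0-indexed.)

[0,16] -6+36=30 >0 → r--
[0,15] -6+35=29 >0 → r--

r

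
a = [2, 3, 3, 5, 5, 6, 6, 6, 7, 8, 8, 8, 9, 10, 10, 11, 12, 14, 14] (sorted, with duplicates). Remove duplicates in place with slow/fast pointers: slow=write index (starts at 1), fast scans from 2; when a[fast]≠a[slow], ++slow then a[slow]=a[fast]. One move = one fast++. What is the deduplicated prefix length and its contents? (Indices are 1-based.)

length 11; prefix = [2, 3, 5, 6, 7, 8, 9, 10, 11, 12, 14]

(s=1,f=2) a[fast]=3≠a[slow]=2 write a[2]=3 → slow++,fast++
(s=2,f=3) a[fast]=3=a[slow] dup → fast++
(s=2,f=4) a[fast]=5≠a[slow]=3 write a[3]=5 → slow++,fast++
(s=3,f=5) a[fast]=5=a[slow] dup → fast++
(s=3,f=6) a[fast]=6≠a[slow]=5 write a[4]=6 → slow++,fast++
(s=4,f=7) a[fast]=6=a[slow] dup → fast++
(s=4,f=8) a[fast]=6=a[slow] dup → fast++
(s=4,f=9) a[fast]=7≠a[slow]=6 write a[5]=7 → slow++,fast++
(s=5,f=10) a[fast]=8≠a[slow]=7 write a[6]=8 → slow++,fast++
(s=6,f=11) a[fast]=8=a[slow] dup → fast++
(s=6,f=12) a[fast]=8=a[slow] dup → fast++
(s=6,f=13) a[fast]=9≠a[slow]=8 write a[7]=9 → slow++,fast++
(s=7,f=14) a[fast]=10≠a[slow]=9 write a[8]=10 → slow++,fast++
(s=8,f=15) a[fast]=10=a[slow] dup → fast++
(s=8,f=16) a[fast]=11≠a[slow]=10 write a[9]=11 → slow++,fast++
(s=9,f=17) a[fast]=12≠a[slow]=11 write a[10]=12 → slow++,fast++
(s=10,f=18) a[fast]=14≠a[slow]=12 write a[11]=14 → slow++,fast++
(s=11,f=19) a[fast]=14=a[slow] dup → fast++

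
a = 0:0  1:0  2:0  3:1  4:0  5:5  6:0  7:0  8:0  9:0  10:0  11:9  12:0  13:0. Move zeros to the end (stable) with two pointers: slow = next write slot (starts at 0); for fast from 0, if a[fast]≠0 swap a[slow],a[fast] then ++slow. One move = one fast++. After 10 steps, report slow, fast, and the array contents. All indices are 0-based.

(s=0,f=0) a[fast]=0 → fast++
(s=0,f=1) a[fast]=0 → fast++
(s=0,f=2) a[fast]=0 → fast++
(s=0,f=3) a[fast]=1≠0 swap→a[0]=1 → slow++,fast++
(s=1,f=4) a[fast]=0 → fast++
(s=1,f=5) a[fast]=5≠0 swap→a[1]=5 → slow++,fast++
(s=2,f=6) a[fast]=0 → fast++
(s=2,f=7) a[fast]=0 → fast++
(s=2,f=8) a[fast]=0 → fast++
(s=2,f=9) a[fast]=0 → fast++

slow=2, fast=10, a=[1, 5, 0, 0, 0, 0, 0, 0, 0, 0, 0, 9, 0, 0]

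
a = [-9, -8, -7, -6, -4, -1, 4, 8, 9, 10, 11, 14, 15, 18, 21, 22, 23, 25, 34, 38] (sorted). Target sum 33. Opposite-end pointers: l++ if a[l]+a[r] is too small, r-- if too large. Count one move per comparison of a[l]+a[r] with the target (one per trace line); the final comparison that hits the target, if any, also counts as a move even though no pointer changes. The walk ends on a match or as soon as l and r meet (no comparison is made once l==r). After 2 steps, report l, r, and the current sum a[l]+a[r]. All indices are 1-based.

l=3, r=20, sum=31

[1,20] -9+38=29 <33 → l++
[2,20] -8+38=30 <33 → l++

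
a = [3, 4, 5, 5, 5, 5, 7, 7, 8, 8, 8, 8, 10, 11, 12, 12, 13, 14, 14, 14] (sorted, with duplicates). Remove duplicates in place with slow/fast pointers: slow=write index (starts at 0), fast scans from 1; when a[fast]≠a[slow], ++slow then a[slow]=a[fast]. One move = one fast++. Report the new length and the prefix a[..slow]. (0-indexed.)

length 10; prefix = [3, 4, 5, 7, 8, 10, 11, 12, 13, 14]

slow=0 fast=1: a[fast]=4≠a[slow]=3 write a[1]=4, slow++,fast++
slow=1 fast=2: a[fast]=5≠a[slow]=4 write a[2]=5, slow++,fast++
slow=2 fast=3: a[fast]=5=a[slow] dup, fast++
slow=2 fast=4: a[fast]=5=a[slow] dup, fast++
slow=2 fast=5: a[fast]=5=a[slow] dup, fast++
slow=2 fast=6: a[fast]=7≠a[slow]=5 write a[3]=7, slow++,fast++
slow=3 fast=7: a[fast]=7=a[slow] dup, fast++
slow=3 fast=8: a[fast]=8≠a[slow]=7 write a[4]=8, slow++,fast++
slow=4 fast=9: a[fast]=8=a[slow] dup, fast++
slow=4 fast=10: a[fast]=8=a[slow] dup, fast++
slow=4 fast=11: a[fast]=8=a[slow] dup, fast++
slow=4 fast=12: a[fast]=10≠a[slow]=8 write a[5]=10, slow++,fast++
slow=5 fast=13: a[fast]=11≠a[slow]=10 write a[6]=11, slow++,fast++
slow=6 fast=14: a[fast]=12≠a[slow]=11 write a[7]=12, slow++,fast++
slow=7 fast=15: a[fast]=12=a[slow] dup, fast++
slow=7 fast=16: a[fast]=13≠a[slow]=12 write a[8]=13, slow++,fast++
slow=8 fast=17: a[fast]=14≠a[slow]=13 write a[9]=14, slow++,fast++
slow=9 fast=18: a[fast]=14=a[slow] dup, fast++
slow=9 fast=19: a[fast]=14=a[slow] dup, fast++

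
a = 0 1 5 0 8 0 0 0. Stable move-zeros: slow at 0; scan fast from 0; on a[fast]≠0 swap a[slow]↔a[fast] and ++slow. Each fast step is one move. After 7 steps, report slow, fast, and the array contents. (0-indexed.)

(s=0,f=0) a[fast]=0 → fast++
(s=0,f=1) a[fast]=1≠0 swap→a[0]=1 → slow++,fast++
(s=1,f=2) a[fast]=5≠0 swap→a[1]=5 → slow++,fast++
(s=2,f=3) a[fast]=0 → fast++
(s=2,f=4) a[fast]=8≠0 swap→a[2]=8 → slow++,fast++
(s=3,f=5) a[fast]=0 → fast++
(s=3,f=6) a[fast]=0 → fast++

slow=3, fast=7, a=[1, 5, 8, 0, 0, 0, 0, 0]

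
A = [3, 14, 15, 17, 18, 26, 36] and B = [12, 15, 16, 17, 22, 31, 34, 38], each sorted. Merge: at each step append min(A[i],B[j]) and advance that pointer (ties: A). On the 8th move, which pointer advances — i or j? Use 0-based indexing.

j

i=0 j=0: A[i]=3<=B[j]=12 take 3, i++
i=1 j=0: A[i]=14>B[j]=12 take 12, j++
i=1 j=1: A[i]=14<=B[j]=15 take 14, i++
i=2 j=1: A[i]=15<=B[j]=15 take 15, i++
i=3 j=1: A[i]=17>B[j]=15 take 15, j++
i=3 j=2: A[i]=17>B[j]=16 take 16, j++
i=3 j=3: A[i]=17<=B[j]=17 take 17, i++
i=4 j=3: A[i]=18>B[j]=17 take 17, j++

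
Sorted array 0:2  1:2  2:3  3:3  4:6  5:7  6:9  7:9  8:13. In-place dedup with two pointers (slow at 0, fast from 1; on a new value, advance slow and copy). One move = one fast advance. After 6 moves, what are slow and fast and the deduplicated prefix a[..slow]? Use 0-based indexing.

(s=0,f=1) a[fast]=2=a[slow] dup → fast++
(s=0,f=2) a[fast]=3≠a[slow]=2 write a[1]=3 → slow++,fast++
(s=1,f=3) a[fast]=3=a[slow] dup → fast++
(s=1,f=4) a[fast]=6≠a[slow]=3 write a[2]=6 → slow++,fast++
(s=2,f=5) a[fast]=7≠a[slow]=6 write a[3]=7 → slow++,fast++
(s=3,f=6) a[fast]=9≠a[slow]=7 write a[4]=9 → slow++,fast++

slow=4, fast=7, prefix=[2, 3, 6, 7, 9]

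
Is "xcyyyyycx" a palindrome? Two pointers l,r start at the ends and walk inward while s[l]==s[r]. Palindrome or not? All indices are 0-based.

palindrome

[0,8] 'x'=='x' → l++,r--
[1,7] 'c'=='c' → l++,r--
[2,6] 'y'=='y' → l++,r--
[3,5] 'y'=='y' → l++,r--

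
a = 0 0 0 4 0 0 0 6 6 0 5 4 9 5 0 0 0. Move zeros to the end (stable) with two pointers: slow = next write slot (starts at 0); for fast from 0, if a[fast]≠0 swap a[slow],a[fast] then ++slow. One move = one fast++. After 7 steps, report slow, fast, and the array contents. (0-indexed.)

slow=1, fast=7, a=[4, 0, 0, 0, 0, 0, 0, 6, 6, 0, 5, 4, 9, 5, 0, 0, 0]

(s=0,f=0) a[fast]=0 → fast++
(s=0,f=1) a[fast]=0 → fast++
(s=0,f=2) a[fast]=0 → fast++
(s=0,f=3) a[fast]=4≠0 swap→a[0]=4 → slow++,fast++
(s=1,f=4) a[fast]=0 → fast++
(s=1,f=5) a[fast]=0 → fast++
(s=1,f=6) a[fast]=0 → fast++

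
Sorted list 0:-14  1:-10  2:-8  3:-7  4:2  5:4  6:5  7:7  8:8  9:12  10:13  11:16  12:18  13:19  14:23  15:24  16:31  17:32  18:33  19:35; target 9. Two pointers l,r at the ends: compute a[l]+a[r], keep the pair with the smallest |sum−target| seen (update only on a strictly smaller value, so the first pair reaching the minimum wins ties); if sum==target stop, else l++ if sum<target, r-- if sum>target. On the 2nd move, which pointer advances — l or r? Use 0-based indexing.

[0,19] -14+35=21 d=12 * → r--
[0,18] -14+33=19 d=10 * → r--

r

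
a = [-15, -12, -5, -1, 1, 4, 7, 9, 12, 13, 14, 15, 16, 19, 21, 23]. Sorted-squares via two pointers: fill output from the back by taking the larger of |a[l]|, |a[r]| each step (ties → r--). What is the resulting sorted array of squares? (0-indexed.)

l=0 r=15: |-15|<=|23| out[15]=529, r--
l=0 r=14: |-15|<=|21| out[14]=441, r--
l=0 r=13: |-15|<=|19| out[13]=361, r--
l=0 r=12: |-15|<=|16| out[12]=256, r--
l=0 r=11: |-15|<=|15| out[11]=225, r--
l=0 r=10: |-15|>|14| out[10]=225, l++
l=1 r=10: |-12|<=|14| out[9]=196, r--
l=1 r=9: |-12|<=|13| out[8]=169, r--
l=1 r=8: |-12|<=|12| out[7]=144, r--
l=1 r=7: |-12|>|9| out[6]=144, l++
l=2 r=7: |-5|<=|9| out[5]=81, r--
l=2 r=6: |-5|<=|7| out[4]=49, r--
l=2 r=5: |-5|>|4| out[3]=25, l++
l=3 r=5: |-1|<=|4| out[2]=16, r--
l=3 r=4: |-1|<=|1| out[1]=1, r--
l=3 r=3: |-1|<=|-1| out[0]=1, r--

[1, 1, 16, 25, 49, 81, 144, 144, 169, 196, 225, 225, 256, 361, 441, 529]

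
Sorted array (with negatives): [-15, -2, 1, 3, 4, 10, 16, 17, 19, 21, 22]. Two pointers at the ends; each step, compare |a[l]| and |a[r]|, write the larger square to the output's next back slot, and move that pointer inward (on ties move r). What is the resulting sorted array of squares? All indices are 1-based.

[1,11] |-15|<=|22| out[11]=484 → r--
[1,10] |-15|<=|21| out[10]=441 → r--
[1,9] |-15|<=|19| out[9]=361 → r--
[1,8] |-15|<=|17| out[8]=289 → r--
[1,7] |-15|<=|16| out[7]=256 → r--
[1,6] |-15|>|10| out[6]=225 → l++
[2,6] |-2|<=|10| out[5]=100 → r--
[2,5] |-2|<=|4| out[4]=16 → r--
[2,4] |-2|<=|3| out[3]=9 → r--
[2,3] |-2|>|1| out[2]=4 → l++
[3,3] |1|<=|1| out[1]=1 → r--

[1, 4, 9, 16, 100, 225, 256, 289, 361, 441, 484]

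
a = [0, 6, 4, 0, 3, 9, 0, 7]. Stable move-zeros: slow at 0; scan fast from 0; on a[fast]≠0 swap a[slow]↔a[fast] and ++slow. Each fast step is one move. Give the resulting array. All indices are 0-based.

(s=0,f=0) a[fast]=0 → fast++
(s=0,f=1) a[fast]=6≠0 swap→a[0]=6 → slow++,fast++
(s=1,f=2) a[fast]=4≠0 swap→a[1]=4 → slow++,fast++
(s=2,f=3) a[fast]=0 → fast++
(s=2,f=4) a[fast]=3≠0 swap→a[2]=3 → slow++,fast++
(s=3,f=5) a[fast]=9≠0 swap→a[3]=9 → slow++,fast++
(s=4,f=6) a[fast]=0 → fast++
(s=4,f=7) a[fast]=7≠0 swap→a[4]=7 → slow++,fast++

[6, 4, 3, 9, 7, 0, 0, 0]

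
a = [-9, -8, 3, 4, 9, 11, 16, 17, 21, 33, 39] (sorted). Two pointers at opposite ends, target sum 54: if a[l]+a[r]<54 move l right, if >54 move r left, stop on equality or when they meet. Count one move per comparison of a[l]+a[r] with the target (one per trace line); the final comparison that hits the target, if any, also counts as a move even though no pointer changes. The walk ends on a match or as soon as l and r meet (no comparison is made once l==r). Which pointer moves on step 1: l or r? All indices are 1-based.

l

l=1 r=11: -9+39=30 <54, l++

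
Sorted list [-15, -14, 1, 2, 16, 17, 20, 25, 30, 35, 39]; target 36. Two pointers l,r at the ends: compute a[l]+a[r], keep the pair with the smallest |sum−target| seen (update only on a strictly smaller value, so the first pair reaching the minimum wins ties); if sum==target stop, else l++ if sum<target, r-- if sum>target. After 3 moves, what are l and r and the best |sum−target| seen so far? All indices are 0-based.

l=2, r=9, best |Δ|=4

l=0 r=10: -15+39=24 d=12 *, l++
l=1 r=10: -14+39=25 d=11 *, l++
l=2 r=10: 1+39=40 d=4 *, r--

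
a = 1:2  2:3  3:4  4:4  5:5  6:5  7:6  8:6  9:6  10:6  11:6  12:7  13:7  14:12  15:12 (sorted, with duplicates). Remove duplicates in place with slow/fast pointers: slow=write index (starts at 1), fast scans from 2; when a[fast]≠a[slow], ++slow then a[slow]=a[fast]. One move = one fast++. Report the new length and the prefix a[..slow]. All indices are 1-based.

slow=1 fast=2: a[fast]=3≠a[slow]=2 write a[2]=3, slow++,fast++
slow=2 fast=3: a[fast]=4≠a[slow]=3 write a[3]=4, slow++,fast++
slow=3 fast=4: a[fast]=4=a[slow] dup, fast++
slow=3 fast=5: a[fast]=5≠a[slow]=4 write a[4]=5, slow++,fast++
slow=4 fast=6: a[fast]=5=a[slow] dup, fast++
slow=4 fast=7: a[fast]=6≠a[slow]=5 write a[5]=6, slow++,fast++
slow=5 fast=8: a[fast]=6=a[slow] dup, fast++
slow=5 fast=9: a[fast]=6=a[slow] dup, fast++
slow=5 fast=10: a[fast]=6=a[slow] dup, fast++
slow=5 fast=11: a[fast]=6=a[slow] dup, fast++
slow=5 fast=12: a[fast]=7≠a[slow]=6 write a[6]=7, slow++,fast++
slow=6 fast=13: a[fast]=7=a[slow] dup, fast++
slow=6 fast=14: a[fast]=12≠a[slow]=7 write a[7]=12, slow++,fast++
slow=7 fast=15: a[fast]=12=a[slow] dup, fast++

length 7; prefix = [2, 3, 4, 5, 6, 7, 12]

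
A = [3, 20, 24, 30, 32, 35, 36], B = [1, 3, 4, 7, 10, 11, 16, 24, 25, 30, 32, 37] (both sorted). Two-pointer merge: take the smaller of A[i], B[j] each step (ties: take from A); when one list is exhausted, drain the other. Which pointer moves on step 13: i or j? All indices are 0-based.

i

[i=0,j=0] A[i]=3>B[j]=1 take 1 → j++
[i=0,j=1] A[i]=3<=B[j]=3 take 3 → i++
[i=1,j=1] A[i]=20>B[j]=3 take 3 → j++
[i=1,j=2] A[i]=20>B[j]=4 take 4 → j++
[i=1,j=3] A[i]=20>B[j]=7 take 7 → j++
[i=1,j=4] A[i]=20>B[j]=10 take 10 → j++
[i=1,j=5] A[i]=20>B[j]=11 take 11 → j++
[i=1,j=6] A[i]=20>B[j]=16 take 16 → j++
[i=1,j=7] A[i]=20<=B[j]=24 take 20 → i++
[i=2,j=7] A[i]=24<=B[j]=24 take 24 → i++
[i=3,j=7] A[i]=30>B[j]=24 take 24 → j++
[i=3,j=8] A[i]=30>B[j]=25 take 25 → j++
[i=3,j=9] A[i]=30<=B[j]=30 take 30 → i++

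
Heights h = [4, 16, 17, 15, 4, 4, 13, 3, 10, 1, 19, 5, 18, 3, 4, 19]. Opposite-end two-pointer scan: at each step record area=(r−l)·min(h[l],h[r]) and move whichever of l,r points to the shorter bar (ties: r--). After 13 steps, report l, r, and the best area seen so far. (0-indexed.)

[0,15] min(4,19)*15=60 best=60 * → l++
[1,15] min(16,19)*14=224 best=224 * → l++
[2,15] min(17,19)*13=221 best=224 → l++
[3,15] min(15,19)*12=180 best=224 → l++
[4,15] min(4,19)*11=44 best=224 → l++
[5,15] min(4,19)*10=40 best=224 → l++
[6,15] min(13,19)*9=117 best=224 → l++
[7,15] min(3,19)*8=24 best=224 → l++
[8,15] min(10,19)*7=70 best=224 → l++
[9,15] min(1,19)*6=6 best=224 → l++
[10,15] min(19,19)*5=95 best=224 → r--
[10,14] min(19,4)*4=16 best=224 → r--
[10,13] min(19,3)*3=9 best=224 → r--

l=10, r=12, best area=224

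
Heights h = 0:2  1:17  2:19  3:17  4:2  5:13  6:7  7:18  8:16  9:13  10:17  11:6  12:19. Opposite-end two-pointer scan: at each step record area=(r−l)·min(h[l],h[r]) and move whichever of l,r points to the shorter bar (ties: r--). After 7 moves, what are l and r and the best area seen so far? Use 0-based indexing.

[0,12] min(2,19)*12=24 best=24 * → l++
[1,12] min(17,19)*11=187 best=187 * → l++
[2,12] min(19,19)*10=190 best=190 * → r--
[2,11] min(19,6)*9=54 best=190 → r--
[2,10] min(19,17)*8=136 best=190 → r--
[2,9] min(19,13)*7=91 best=190 → r--
[2,8] min(19,16)*6=96 best=190 → r--

l=2, r=7, best area=190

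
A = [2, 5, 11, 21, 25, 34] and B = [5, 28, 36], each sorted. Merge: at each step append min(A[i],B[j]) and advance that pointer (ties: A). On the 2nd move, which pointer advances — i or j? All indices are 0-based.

i

i=0 j=0: A[i]=2<=B[j]=5 take 2, i++
i=1 j=0: A[i]=5<=B[j]=5 take 5, i++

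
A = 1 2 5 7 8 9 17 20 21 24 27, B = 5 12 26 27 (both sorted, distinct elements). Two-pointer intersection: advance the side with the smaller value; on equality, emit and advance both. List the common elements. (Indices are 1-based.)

intersection = [5, 27]

[i=1,j=1] 1<5 → i++
[i=2,j=1] 2<5 → i++
[i=3,j=1] 5==5 emit → i++,j++
[i=4,j=2] 7<12 → i++
[i=5,j=2] 8<12 → i++
[i=6,j=2] 9<12 → i++
[i=7,j=2] 17>12 → j++
[i=7,j=3] 17<26 → i++
[i=8,j=3] 20<26 → i++
[i=9,j=3] 21<26 → i++
[i=10,j=3] 24<26 → i++
[i=11,j=3] 27>26 → j++
[i=11,j=4] 27==27 emit → i++,j++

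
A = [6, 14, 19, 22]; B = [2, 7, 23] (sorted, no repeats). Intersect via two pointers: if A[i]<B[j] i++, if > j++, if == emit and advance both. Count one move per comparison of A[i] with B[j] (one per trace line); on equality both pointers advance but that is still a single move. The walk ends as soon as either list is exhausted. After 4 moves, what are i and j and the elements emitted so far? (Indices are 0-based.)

[i=0,j=0] 6>2 → j++
[i=0,j=1] 6<7 → i++
[i=1,j=1] 14>7 → j++
[i=1,j=2] 14<23 → i++

i=2, j=2, emitted=[]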